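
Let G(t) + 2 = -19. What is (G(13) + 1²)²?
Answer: 400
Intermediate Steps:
G(t) = -21 (G(t) = -2 - 19 = -21)
(G(13) + 1²)² = (-21 + 1²)² = (-21 + 1)² = (-20)² = 400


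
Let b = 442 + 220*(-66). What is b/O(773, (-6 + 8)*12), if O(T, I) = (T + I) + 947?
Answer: -7039/872 ≈ -8.0723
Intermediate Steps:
O(T, I) = 947 + I + T (O(T, I) = (I + T) + 947 = 947 + I + T)
b = -14078 (b = 442 - 14520 = -14078)
b/O(773, (-6 + 8)*12) = -14078/(947 + (-6 + 8)*12 + 773) = -14078/(947 + 2*12 + 773) = -14078/(947 + 24 + 773) = -14078/1744 = -14078*1/1744 = -7039/872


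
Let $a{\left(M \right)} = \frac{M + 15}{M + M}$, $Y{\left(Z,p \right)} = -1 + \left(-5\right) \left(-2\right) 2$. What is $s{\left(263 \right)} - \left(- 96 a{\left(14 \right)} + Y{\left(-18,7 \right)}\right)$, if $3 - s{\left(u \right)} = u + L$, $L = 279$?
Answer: $- \frac{3210}{7} \approx -458.57$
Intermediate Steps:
$Y{\left(Z,p \right)} = 19$ ($Y{\left(Z,p \right)} = -1 + 10 \cdot 2 = -1 + 20 = 19$)
$a{\left(M \right)} = \frac{15 + M}{2 M}$
$s{\left(u \right)} = -276 - u$ ($s{\left(u \right)} = 3 - \left(u + 279\right) = 3 - \left(279 + u\right) = -276 - u$)
$s{\left(263 \right)} - \left(- 96 a{\left(14 \right)} + Y{\left(-18,7 \right)}\right) = \left(-276 - 263\right) - \left(- 96 \frac{15 + 14}{2 \cdot 14} + 19\right) = \left(-276 - 263\right) - \left(- 96 \cdot \frac{1}{2} \cdot \frac{1}{14} \cdot 29 + 19\right) = -539 - \left(\left(-96\right) \frac{29}{28} + 19\right) = -539 - \left(- \frac{696}{7} + 19\right) = -539 - - \frac{563}{7} = -539 + \frac{563}{7} = - \frac{3210}{7}$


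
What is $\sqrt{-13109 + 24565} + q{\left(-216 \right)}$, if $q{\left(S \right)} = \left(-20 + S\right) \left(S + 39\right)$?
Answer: $41772 + 8 \sqrt{179} \approx 41879.0$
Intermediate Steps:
$q{\left(S \right)} = \left(-20 + S\right) \left(39 + S\right)$
$\sqrt{-13109 + 24565} + q{\left(-216 \right)} = \sqrt{-13109 + 24565} + \left(-780 + \left(-216\right)^{2} + 19 \left(-216\right)\right) = \sqrt{11456} - -41772 = 8 \sqrt{179} + 41772 = 41772 + 8 \sqrt{179}$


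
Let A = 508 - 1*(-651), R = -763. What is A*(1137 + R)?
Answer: 433466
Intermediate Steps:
A = 1159 (A = 508 + 651 = 1159)
A*(1137 + R) = 1159*(1137 - 763) = 1159*374 = 433466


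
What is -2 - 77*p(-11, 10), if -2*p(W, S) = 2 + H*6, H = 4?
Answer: 999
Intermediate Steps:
p(W, S) = -13 (p(W, S) = -(2 + 4*6)/2 = -(2 + 24)/2 = -½*26 = -13)
-2 - 77*p(-11, 10) = -2 - 77*(-13) = -2 + 1001 = 999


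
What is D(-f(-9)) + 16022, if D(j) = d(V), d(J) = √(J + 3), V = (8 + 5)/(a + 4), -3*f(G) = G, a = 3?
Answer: 16022 + √238/7 ≈ 16024.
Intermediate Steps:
f(G) = -G/3
V = 13/7 (V = (8 + 5)/(3 + 4) = 13/7 ≈ 1.8571)
d(J) = √(3 + J)
D(j) = √238/7 (D(j) = √(3 + 13/7) = √(34/7) = √238/7)
D(-f(-9)) + 16022 = √238/7 + 16022 = 16022 + √238/7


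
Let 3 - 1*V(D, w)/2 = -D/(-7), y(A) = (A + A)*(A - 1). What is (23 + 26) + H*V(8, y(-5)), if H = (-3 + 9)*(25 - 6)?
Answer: 3307/7 ≈ 472.43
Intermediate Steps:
y(A) = 2*A*(-1 + A) (y(A) = (2*A)*(-1 + A) = 2*A*(-1 + A))
V(D, w) = 6 - 2*D/7 (V(D, w) = 6 - (-2)*D/(-7) = 6 - (-2)*D*(-⅐) = 6 - (-2)*(-D/7) = 6 - 2*D/7)
H = 114 (H = 6*19 = 114)
(23 + 26) + H*V(8, y(-5)) = (23 + 26) + 114*(6 - 2/7*8) = 49 + 114*(6 - 16/7) = 49 + 114*(26/7) = 49 + 2964/7 = 3307/7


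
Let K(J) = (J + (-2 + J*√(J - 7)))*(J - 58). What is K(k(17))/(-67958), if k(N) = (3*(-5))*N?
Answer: -80441/67958 - 79815*I*√262/67958 ≈ -1.1837 - 19.011*I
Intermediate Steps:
k(N) = -15*N
K(J) = (-58 + J)*(-2 + J + J*√(-7 + J)) (K(J) = (J + (-2 + J*√(-7 + J)))*(-58 + J) = (-2 + J + J*√(-7 + J))*(-58 + J) = (-58 + J)*(-2 + J + J*√(-7 + J)))
K(k(17))/(-67958) = (116 + (-15*17)² - (-900)*17 + (-15*17)²*√(-7 - 15*17) - 58*(-15*17)*√(-7 - 15*17))/(-67958) = (116 + (-255)² - 60*(-255) + (-255)²*√(-7 - 255) - 58*(-255)*√(-7 - 255))*(-1/67958) = (116 + 65025 + 15300 + 65025*√(-262) - 58*(-255)*√(-262))*(-1/67958) = (116 + 65025 + 15300 + 65025*(I*√262) - 58*(-255)*I*√262)*(-1/67958) = (116 + 65025 + 15300 + 65025*I*√262 + 14790*I*√262)*(-1/67958) = (80441 + 79815*I*√262)*(-1/67958) = -80441/67958 - 79815*I*√262/67958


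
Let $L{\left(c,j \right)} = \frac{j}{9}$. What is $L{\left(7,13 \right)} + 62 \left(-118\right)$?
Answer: $- \frac{65831}{9} \approx -7314.6$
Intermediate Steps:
$L{\left(c,j \right)} = \frac{j}{9}$ ($L{\left(c,j \right)} = j \frac{1}{9} = \frac{j}{9}$)
$L{\left(7,13 \right)} + 62 \left(-118\right) = \frac{1}{9} \cdot 13 + 62 \left(-118\right) = \frac{13}{9} - 7316 = - \frac{65831}{9}$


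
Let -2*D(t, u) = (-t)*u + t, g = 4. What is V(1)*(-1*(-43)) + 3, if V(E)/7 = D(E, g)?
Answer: 909/2 ≈ 454.50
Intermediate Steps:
D(t, u) = -t/2 + t*u/2 (D(t, u) = -((-t)*u + t)/2 = -(-t*u + t)/2 = -(t - t*u)/2 = -t/2 + t*u/2)
V(E) = 21*E/2 (V(E) = 7*(E*(-1 + 4)/2) = 7*((½)*E*3) = 7*(3*E/2) = 21*E/2)
V(1)*(-1*(-43)) + 3 = ((21/2)*1)*(-1*(-43)) + 3 = (21/2)*43 + 3 = 903/2 + 3 = 909/2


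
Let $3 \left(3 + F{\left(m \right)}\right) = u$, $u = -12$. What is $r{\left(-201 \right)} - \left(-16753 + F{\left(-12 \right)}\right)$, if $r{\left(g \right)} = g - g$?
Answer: $16760$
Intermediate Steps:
$F{\left(m \right)} = -7$ ($F{\left(m \right)} = -3 + \frac{1}{3} \left(-12\right) = -3 - 4 = -7$)
$r{\left(g \right)} = 0$
$r{\left(-201 \right)} - \left(-16753 + F{\left(-12 \right)}\right) = 0 - \left(-16753 - 7\right) = 0 - -16760 = 0 + 16760 = 16760$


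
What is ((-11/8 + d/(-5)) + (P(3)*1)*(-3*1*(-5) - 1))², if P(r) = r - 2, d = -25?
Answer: 19881/64 ≈ 310.64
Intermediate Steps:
P(r) = -2 + r
((-11/8 + d/(-5)) + (P(3)*1)*(-3*1*(-5) - 1))² = ((-11/8 - 25/(-5)) + ((-2 + 3)*1)*(-3*1*(-5) - 1))² = ((-11*⅛ - 25*(-⅕)) + (1*1)*(-3*(-5) - 1))² = ((-11/8 + 5) + 1*(15 - 1))² = (29/8 + 1*14)² = (29/8 + 14)² = (141/8)² = 19881/64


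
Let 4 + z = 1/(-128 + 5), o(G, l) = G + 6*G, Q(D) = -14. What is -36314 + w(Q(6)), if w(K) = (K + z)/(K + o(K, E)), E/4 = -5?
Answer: -500259449/13776 ≈ -36314.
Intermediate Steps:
E = -20 (E = 4*(-5) = -20)
o(G, l) = 7*G
z = -493/123 (z = -4 + 1/(-128 + 5) = -4 + 1/(-123) = -4 - 1/123 = -493/123 ≈ -4.0081)
w(K) = (-493/123 + K)/(8*K) (w(K) = (K - 493/123)/(K + 7*K) = (-493/123 + K)/((8*K)) = (-493/123 + K)*(1/(8*K)) = (-493/123 + K)/(8*K))
-36314 + w(Q(6)) = -36314 + (1/984)*(-493 + 123*(-14))/(-14) = -36314 + (1/984)*(-1/14)*(-493 - 1722) = -36314 + (1/984)*(-1/14)*(-2215) = -36314 + 2215/13776 = -500259449/13776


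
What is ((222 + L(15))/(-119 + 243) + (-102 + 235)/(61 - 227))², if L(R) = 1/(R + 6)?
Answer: 45737382769/46713041424 ≈ 0.97911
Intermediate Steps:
L(R) = 1/(6 + R)
((222 + L(15))/(-119 + 243) + (-102 + 235)/(61 - 227))² = ((222 + 1/(6 + 15))/(-119 + 243) + (-102 + 235)/(61 - 227))² = ((222 + 1/21)/124 + 133/(-166))² = ((222 + 1/21)*(1/124) + 133*(-1/166))² = ((4663/21)*(1/124) - 133/166)² = (4663/2604 - 133/166)² = (213863/216132)² = 45737382769/46713041424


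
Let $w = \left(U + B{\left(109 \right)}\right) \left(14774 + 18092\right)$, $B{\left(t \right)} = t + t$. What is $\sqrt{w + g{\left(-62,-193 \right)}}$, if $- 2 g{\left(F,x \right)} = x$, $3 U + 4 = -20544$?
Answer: $\frac{i \sqrt{7846030974}}{6} \approx 14763.0 i$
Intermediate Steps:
$U = - \frac{20548}{3}$ ($U = - \frac{4}{3} + \frac{1}{3} \left(-20544\right) = - \frac{4}{3} - 6848 = - \frac{20548}{3} \approx -6849.3$)
$B{\left(t \right)} = 2 t$
$g{\left(F,x \right)} = - \frac{x}{2}$
$w = - \frac{653836204}{3}$ ($w = \left(- \frac{20548}{3} + 2 \cdot 109\right) \left(14774 + 18092\right) = \left(- \frac{20548}{3} + 218\right) 32866 = \left(- \frac{19894}{3}\right) 32866 = - \frac{653836204}{3} \approx -2.1795 \cdot 10^{8}$)
$\sqrt{w + g{\left(-62,-193 \right)}} = \sqrt{- \frac{653836204}{3} - - \frac{193}{2}} = \sqrt{- \frac{653836204}{3} + \frac{193}{2}} = \sqrt{- \frac{1307671829}{6}} = \frac{i \sqrt{7846030974}}{6}$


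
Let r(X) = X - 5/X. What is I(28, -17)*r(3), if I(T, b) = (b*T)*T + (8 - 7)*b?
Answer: -53380/3 ≈ -17793.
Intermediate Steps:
I(T, b) = b + b*T² (I(T, b) = (T*b)*T + 1*b = b*T² + b = b + b*T²)
r(X) = X - 5/X
I(28, -17)*r(3) = (-17*(1 + 28²))*(3 - 5/3) = (-17*(1 + 784))*(3 - 5*⅓) = (-17*785)*(3 - 5/3) = -13345*4/3 = -53380/3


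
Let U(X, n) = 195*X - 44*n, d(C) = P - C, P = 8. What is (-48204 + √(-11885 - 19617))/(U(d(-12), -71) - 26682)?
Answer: 24102/9829 - I*√31502/19658 ≈ 2.4521 - 0.0090288*I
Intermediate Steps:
d(C) = 8 - C
U(X, n) = -44*n + 195*X
(-48204 + √(-11885 - 19617))/(U(d(-12), -71) - 26682) = (-48204 + √(-11885 - 19617))/((-44*(-71) + 195*(8 - 1*(-12))) - 26682) = (-48204 + √(-31502))/((3124 + 195*(8 + 12)) - 26682) = (-48204 + I*√31502)/((3124 + 195*20) - 26682) = (-48204 + I*√31502)/((3124 + 3900) - 26682) = (-48204 + I*√31502)/(7024 - 26682) = (-48204 + I*√31502)/(-19658) = (-48204 + I*√31502)*(-1/19658) = 24102/9829 - I*√31502/19658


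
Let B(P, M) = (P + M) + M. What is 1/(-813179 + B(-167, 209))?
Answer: -1/812928 ≈ -1.2301e-6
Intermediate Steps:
B(P, M) = P + 2*M (B(P, M) = (M + P) + M = P + 2*M)
1/(-813179 + B(-167, 209)) = 1/(-813179 + (-167 + 2*209)) = 1/(-813179 + (-167 + 418)) = 1/(-813179 + 251) = 1/(-812928) = -1/812928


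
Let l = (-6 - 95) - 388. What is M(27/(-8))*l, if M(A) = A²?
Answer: -356481/64 ≈ -5570.0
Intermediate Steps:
l = -489 (l = -101 - 388 = -489)
M(27/(-8))*l = (27/(-8))²*(-489) = (27*(-⅛))²*(-489) = (-27/8)²*(-489) = (729/64)*(-489) = -356481/64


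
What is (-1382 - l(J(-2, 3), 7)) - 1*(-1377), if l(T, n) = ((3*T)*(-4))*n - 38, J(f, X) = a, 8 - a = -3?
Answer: 957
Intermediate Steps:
a = 11 (a = 8 - 1*(-3) = 8 + 3 = 11)
J(f, X) = 11
l(T, n) = -38 - 12*T*n (l(T, n) = (-12*T)*n - 38 = -12*T*n - 38 = -38 - 12*T*n)
(-1382 - l(J(-2, 3), 7)) - 1*(-1377) = (-1382 - (-38 - 12*11*7)) - 1*(-1377) = (-1382 - (-38 - 924)) + 1377 = (-1382 - 1*(-962)) + 1377 = (-1382 + 962) + 1377 = -420 + 1377 = 957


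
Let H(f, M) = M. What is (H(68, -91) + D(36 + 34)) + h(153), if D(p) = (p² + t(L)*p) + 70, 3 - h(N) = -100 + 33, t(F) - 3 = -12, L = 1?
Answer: 4319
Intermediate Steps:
t(F) = -9 (t(F) = 3 - 12 = -9)
h(N) = 70 (h(N) = 3 - (-100 + 33) = 3 - 1*(-67) = 3 + 67 = 70)
D(p) = 70 + p² - 9*p (D(p) = (p² - 9*p) + 70 = 70 + p² - 9*p)
(H(68, -91) + D(36 + 34)) + h(153) = (-91 + (70 + (36 + 34)² - 9*(36 + 34))) + 70 = (-91 + (70 + 70² - 9*70)) + 70 = (-91 + (70 + 4900 - 630)) + 70 = (-91 + 4340) + 70 = 4249 + 70 = 4319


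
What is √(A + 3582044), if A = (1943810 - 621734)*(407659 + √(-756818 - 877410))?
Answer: 2*√(134739940532 + 661038*I*√408557) ≈ 7.3414e+5 + 1151.1*I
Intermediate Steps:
A = 538956180084 + 2644152*I*√408557 (A = 1322076*(407659 + √(-1634228)) = 1322076*(407659 + 2*I*√408557) = 538956180084 + 2644152*I*√408557 ≈ 5.3896e+11 + 1.6901e+9*I)
√(A + 3582044) = √((538956180084 + 2644152*I*√408557) + 3582044) = √(538959762128 + 2644152*I*√408557)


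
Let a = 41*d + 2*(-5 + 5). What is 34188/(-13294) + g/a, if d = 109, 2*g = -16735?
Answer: -264023717/59410886 ≈ -4.4440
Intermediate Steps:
g = -16735/2 (g = (1/2)*(-16735) = -16735/2 ≈ -8367.5)
a = 4469 (a = 41*109 + 2*(-5 + 5) = 4469 + 2*0 = 4469 + 0 = 4469)
34188/(-13294) + g/a = 34188/(-13294) - 16735/2/4469 = 34188*(-1/13294) - 16735/2*1/4469 = -17094/6647 - 16735/8938 = -264023717/59410886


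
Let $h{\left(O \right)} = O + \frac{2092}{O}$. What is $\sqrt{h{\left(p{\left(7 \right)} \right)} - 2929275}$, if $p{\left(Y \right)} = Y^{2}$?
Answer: $\frac{i \sqrt{143529982}}{7} \approx 1711.5 i$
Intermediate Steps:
$\sqrt{h{\left(p{\left(7 \right)} \right)} - 2929275} = \sqrt{\left(7^{2} + \frac{2092}{7^{2}}\right) - 2929275} = \sqrt{\left(49 + \frac{2092}{49}\right) - 2929275} = \sqrt{\frac{4493}{49} - 2929275} = \sqrt{- \frac{143529982}{49}} = \frac{i \sqrt{143529982}}{7}$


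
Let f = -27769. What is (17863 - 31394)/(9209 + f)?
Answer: 13531/18560 ≈ 0.72904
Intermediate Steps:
(17863 - 31394)/(9209 + f) = (17863 - 31394)/(9209 - 27769) = -13531/(-18560) = -13531*(-1/18560) = 13531/18560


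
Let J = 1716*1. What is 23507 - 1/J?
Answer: 40338011/1716 ≈ 23507.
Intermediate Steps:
J = 1716
23507 - 1/J = 23507 - 1/1716 = 40338011/1716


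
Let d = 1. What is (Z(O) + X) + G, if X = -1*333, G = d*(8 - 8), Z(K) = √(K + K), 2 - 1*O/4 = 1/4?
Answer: -333 + √14 ≈ -329.26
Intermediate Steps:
O = 7 (O = 8 - 4/4 = 8 - 4*¼ = 8 - 1 = 7)
Z(K) = √2*√K (Z(K) = √(2*K) = √2*√K)
G = 0 (G = 1*(8 - 8) = 1*0 = 0)
X = -333
(Z(O) + X) + G = (√2*√7 - 333) + 0 = (√14 - 333) + 0 = (-333 + √14) + 0 = -333 + √14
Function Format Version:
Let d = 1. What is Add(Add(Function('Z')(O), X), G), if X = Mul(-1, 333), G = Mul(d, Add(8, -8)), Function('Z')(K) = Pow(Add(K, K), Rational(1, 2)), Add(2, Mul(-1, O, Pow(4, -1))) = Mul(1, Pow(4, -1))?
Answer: Add(-333, Pow(14, Rational(1, 2))) ≈ -329.26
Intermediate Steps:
O = 7 (O = Add(8, Mul(-4, Mul(1, Pow(4, -1)))) = Add(8, Mul(-4, Mul(1, Rational(1, 4)))) = Add(8, Mul(-4, Rational(1, 4))) = Add(8, -1) = 7)
Function('Z')(K) = Mul(Pow(2, Rational(1, 2)), Pow(K, Rational(1, 2))) (Function('Z')(K) = Pow(Mul(2, K), Rational(1, 2)) = Mul(Pow(2, Rational(1, 2)), Pow(K, Rational(1, 2))))
G = 0 (G = Mul(1, Add(8, -8)) = Mul(1, 0) = 0)
X = -333
Add(Add(Function('Z')(O), X), G) = Add(Add(Mul(Pow(2, Rational(1, 2)), Pow(7, Rational(1, 2))), -333), 0) = Add(Add(Pow(14, Rational(1, 2)), -333), 0) = Add(Add(-333, Pow(14, Rational(1, 2))), 0) = Add(-333, Pow(14, Rational(1, 2)))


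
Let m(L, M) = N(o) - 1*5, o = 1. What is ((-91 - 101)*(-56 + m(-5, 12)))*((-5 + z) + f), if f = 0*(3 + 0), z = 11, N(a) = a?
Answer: 69120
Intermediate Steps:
m(L, M) = -4 (m(L, M) = 1 - 1*5 = 1 - 5 = -4)
f = 0 (f = 0*3 = 0)
((-91 - 101)*(-56 + m(-5, 12)))*((-5 + z) + f) = ((-91 - 101)*(-56 - 4))*((-5 + 11) + 0) = (-192*(-60))*(6 + 0) = 11520*6 = 69120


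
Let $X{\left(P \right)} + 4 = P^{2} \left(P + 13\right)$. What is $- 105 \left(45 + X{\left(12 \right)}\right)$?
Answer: $-382305$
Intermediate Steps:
$X{\left(P \right)} = -4 + P^{2} \left(13 + P\right)$ ($X{\left(P \right)} = -4 + P^{2} \left(P + 13\right) = -4 + P^{2} \left(13 + P\right)$)
$- 105 \left(45 + X{\left(12 \right)}\right) = - 105 \left(45 + \left(-4 + 12^{3} + 13 \cdot 12^{2}\right)\right) = - 105 \left(45 + \left(-4 + 1728 + 13 \cdot 144\right)\right) = - 105 \left(45 + \left(-4 + 1728 + 1872\right)\right) = - 105 \left(45 + 3596\right) = \left(-105\right) 3641 = -382305$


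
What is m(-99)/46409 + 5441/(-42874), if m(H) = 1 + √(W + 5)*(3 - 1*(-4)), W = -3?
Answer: -252468495/1989739466 + 7*√2/46409 ≈ -0.12667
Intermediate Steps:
m(H) = 1 + 7*√2 (m(H) = 1 + √(-3 + 5)*(3 - 1*(-4)) = 1 + √2*(3 + 4) = 1 + √2*7 = 1 + 7*√2)
m(-99)/46409 + 5441/(-42874) = (1 + 7*√2)/46409 + 5441/(-42874) = (1 + 7*√2)*(1/46409) + 5441*(-1/42874) = (1/46409 + 7*√2/46409) - 5441/42874 = -252468495/1989739466 + 7*√2/46409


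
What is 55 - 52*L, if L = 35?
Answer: -1765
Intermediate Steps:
55 - 52*L = 55 - 52*35 = 55 - 1820 = -1765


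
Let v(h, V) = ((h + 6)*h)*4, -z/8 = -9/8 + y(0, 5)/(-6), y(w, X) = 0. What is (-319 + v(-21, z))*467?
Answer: 439447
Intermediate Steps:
z = 9 (z = -8*(-9/8 + 0/(-6)) = -8*(-9*⅛ + 0*(-⅙)) = -8*(-9/8 + 0) = -8*(-9/8) = 9)
v(h, V) = 4*h*(6 + h) (v(h, V) = ((6 + h)*h)*4 = (h*(6 + h))*4 = 4*h*(6 + h))
(-319 + v(-21, z))*467 = (-319 + 4*(-21)*(6 - 21))*467 = (-319 + 4*(-21)*(-15))*467 = (-319 + 1260)*467 = 941*467 = 439447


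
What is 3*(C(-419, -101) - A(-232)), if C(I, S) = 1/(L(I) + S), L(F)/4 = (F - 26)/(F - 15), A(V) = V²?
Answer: -1131757465/7009 ≈ -1.6147e+5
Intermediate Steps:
L(F) = 4*(-26 + F)/(-15 + F) (L(F) = 4*((F - 26)/(F - 15)) = 4*((-26 + F)/(-15 + F)) = 4*(-26 + F)/(-15 + F))
C(I, S) = 1/(S + 4*(-26 + I)/(-15 + I)) (C(I, S) = 1/(4*(-26 + I)/(-15 + I) + S) = 1/(S + 4*(-26 + I)/(-15 + I)))
3*(C(-419, -101) - A(-232)) = 3*((-15 - 419)/(-104 + 4*(-419) - 101*(-15 - 419)) - 1*(-232)²) = 3*(-434/(-104 - 1676 - 101*(-434)) - 1*53824) = 3*(-434/(-104 - 1676 + 43834) - 53824) = 3*(-434/42054 - 53824) = 3*((1/42054)*(-434) - 53824) = 3*(-217/21027 - 53824) = 3*(-1131757465/21027) = -1131757465/7009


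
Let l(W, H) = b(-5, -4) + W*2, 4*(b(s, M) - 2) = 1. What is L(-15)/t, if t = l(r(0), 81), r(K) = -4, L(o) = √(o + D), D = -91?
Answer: -4*I*√106/23 ≈ -1.7905*I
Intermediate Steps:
L(o) = √(-91 + o) (L(o) = √(o - 91) = √(-91 + o))
b(s, M) = 9/4 (b(s, M) = 2 + (¼)*1 = 2 + ¼ = 9/4)
l(W, H) = 9/4 + 2*W (l(W, H) = 9/4 + W*2 = 9/4 + 2*W)
t = -23/4 (t = 9/4 + 2*(-4) = 9/4 - 8 = -23/4 ≈ -5.7500)
L(-15)/t = √(-91 - 15)/(-23/4) = √(-106)*(-4/23) = (I*√106)*(-4/23) = -4*I*√106/23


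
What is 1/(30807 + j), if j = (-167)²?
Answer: 1/58696 ≈ 1.7037e-5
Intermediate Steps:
j = 27889
1/(30807 + j) = 1/(30807 + 27889) = 1/58696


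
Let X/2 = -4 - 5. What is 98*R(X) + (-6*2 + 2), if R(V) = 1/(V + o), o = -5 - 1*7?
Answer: -199/15 ≈ -13.267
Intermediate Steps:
X = -18 (X = 2*(-4 - 5) = 2*(-9) = -18)
o = -12 (o = -5 - 7 = -12)
R(V) = 1/(-12 + V) (R(V) = 1/(V - 12) = 1/(-12 + V))
98*R(X) + (-6*2 + 2) = 98/(-12 - 18) + (-6*2 + 2) = 98/(-30) + (-12 + 2) = 98*(-1/30) - 10 = -49/15 - 10 = -199/15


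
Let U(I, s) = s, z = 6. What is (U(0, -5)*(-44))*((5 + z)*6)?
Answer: 14520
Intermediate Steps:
(U(0, -5)*(-44))*((5 + z)*6) = (-5*(-44))*((5 + 6)*6) = 220*(11*6) = 220*66 = 14520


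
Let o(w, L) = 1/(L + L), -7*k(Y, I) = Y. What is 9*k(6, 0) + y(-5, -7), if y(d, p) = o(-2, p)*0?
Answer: -54/7 ≈ -7.7143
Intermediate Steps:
k(Y, I) = -Y/7
o(w, L) = 1/(2*L)
y(d, p) = 0 (y(d, p) = (1/(2*p))*0 = 0)
9*k(6, 0) + y(-5, -7) = 9*(-1/7*6) + 0 = 9*(-6/7) + 0 = -54/7 + 0 = -54/7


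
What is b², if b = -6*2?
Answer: 144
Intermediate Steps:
b = -12
b² = (-12)² = 144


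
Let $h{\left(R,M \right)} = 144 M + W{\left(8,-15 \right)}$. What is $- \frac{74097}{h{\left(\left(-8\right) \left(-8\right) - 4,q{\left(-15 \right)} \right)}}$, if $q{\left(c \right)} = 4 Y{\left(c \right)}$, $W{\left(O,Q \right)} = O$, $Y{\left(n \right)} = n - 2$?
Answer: $\frac{74097}{9784} \approx 7.5733$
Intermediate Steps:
$Y{\left(n \right)} = -2 + n$ ($Y{\left(n \right)} = n - 2 = -2 + n$)
$q{\left(c \right)} = -8 + 4 c$ ($q{\left(c \right)} = 4 \left(-2 + c\right) = -8 + 4 c$)
$h{\left(R,M \right)} = 8 + 144 M$ ($h{\left(R,M \right)} = 144 M + 8 = 8 + 144 M$)
$- \frac{74097}{h{\left(\left(-8\right) \left(-8\right) - 4,q{\left(-15 \right)} \right)}} = - \frac{74097}{8 + 144 \left(-8 + 4 \left(-15\right)\right)} = - \frac{74097}{8 + 144 \left(-8 - 60\right)} = - \frac{74097}{8 + 144 \left(-68\right)} = - \frac{74097}{8 - 9792} = - \frac{74097}{-9784} = \left(-74097\right) \left(- \frac{1}{9784}\right) = \frac{74097}{9784}$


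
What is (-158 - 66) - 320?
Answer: -544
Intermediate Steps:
(-158 - 66) - 320 = -224 - 320 = -544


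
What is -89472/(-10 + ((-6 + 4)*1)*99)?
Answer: 5592/13 ≈ 430.15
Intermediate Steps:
-89472/(-10 + ((-6 + 4)*1)*99) = -89472/(-10 - 2*1*99) = -89472/(-10 - 2*99) = -89472/(-10 - 198) = -89472/(-208) = -89472*(-1/208) = 5592/13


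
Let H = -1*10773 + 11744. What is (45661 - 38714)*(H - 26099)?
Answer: -174564216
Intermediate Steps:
H = 971 (H = -10773 + 11744 = 971)
(45661 - 38714)*(H - 26099) = (45661 - 38714)*(971 - 26099) = 6947*(-25128) = -174564216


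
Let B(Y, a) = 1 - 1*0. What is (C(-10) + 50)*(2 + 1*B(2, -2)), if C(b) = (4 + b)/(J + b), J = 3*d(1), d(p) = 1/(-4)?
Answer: 6522/43 ≈ 151.67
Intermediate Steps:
d(p) = -¼
J = -¾ (J = 3*(-¼) = -¾ ≈ -0.75000)
B(Y, a) = 1 (B(Y, a) = 1 + 0 = 1)
C(b) = (4 + b)/(-¾ + b)
(C(-10) + 50)*(2 + 1*B(2, -2)) = (4*(4 - 10)/(-3 + 4*(-10)) + 50)*(2 + 1*1) = (4*(-6)/(-3 - 40) + 50)*(2 + 1) = (4*(-6)/(-43) + 50)*3 = (4*(-1/43)*(-6) + 50)*3 = (24/43 + 50)*3 = (2174/43)*3 = 6522/43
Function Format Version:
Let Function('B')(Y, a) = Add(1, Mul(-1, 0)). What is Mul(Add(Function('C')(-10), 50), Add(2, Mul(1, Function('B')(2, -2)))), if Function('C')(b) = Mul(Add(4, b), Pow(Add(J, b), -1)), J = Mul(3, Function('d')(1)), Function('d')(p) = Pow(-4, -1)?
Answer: Rational(6522, 43) ≈ 151.67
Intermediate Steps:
Function('d')(p) = Rational(-1, 4)
J = Rational(-3, 4) (J = Mul(3, Rational(-1, 4)) = Rational(-3, 4) ≈ -0.75000)
Function('B')(Y, a) = 1 (Function('B')(Y, a) = Add(1, 0) = 1)
Function('C')(b) = Mul(Pow(Add(Rational(-3, 4), b), -1), Add(4, b)) (Function('C')(b) = Mul(Add(4, b), Pow(Add(Rational(-3, 4), b), -1)) = Mul(Pow(Add(Rational(-3, 4), b), -1), Add(4, b)))
Mul(Add(Function('C')(-10), 50), Add(2, Mul(1, Function('B')(2, -2)))) = Mul(Add(Mul(4, Pow(Add(-3, Mul(4, -10)), -1), Add(4, -10)), 50), Add(2, Mul(1, 1))) = Mul(Add(Mul(4, Pow(Add(-3, -40), -1), -6), 50), Add(2, 1)) = Mul(Add(Mul(4, Pow(-43, -1), -6), 50), 3) = Mul(Add(Mul(4, Rational(-1, 43), -6), 50), 3) = Mul(Add(Rational(24, 43), 50), 3) = Mul(Rational(2174, 43), 3) = Rational(6522, 43)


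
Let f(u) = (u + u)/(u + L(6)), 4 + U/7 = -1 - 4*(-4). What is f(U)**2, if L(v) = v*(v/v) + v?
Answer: 23716/7921 ≈ 2.9941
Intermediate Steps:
U = 77 (U = -28 + 7*(-1 - 4*(-4)) = -28 + 7*(-1 + 16) = -28 + 7*15 = -28 + 105 = 77)
L(v) = 2*v (L(v) = v*1 + v = v + v = 2*v)
f(u) = 2*u/(12 + u) (f(u) = (u + u)/(u + 2*6) = (2*u)/(u + 12) = (2*u)/(12 + u) = 2*u/(12 + u))
f(U)**2 = (2*77/(12 + 77))**2 = (2*77/89)**2 = (2*77*(1/89))**2 = (154/89)**2 = 23716/7921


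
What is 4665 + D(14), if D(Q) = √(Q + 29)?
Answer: 4665 + √43 ≈ 4671.6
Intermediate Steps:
D(Q) = √(29 + Q)
4665 + D(14) = 4665 + √(29 + 14) = 4665 + √43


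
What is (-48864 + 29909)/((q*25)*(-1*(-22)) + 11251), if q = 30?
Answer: -18955/27751 ≈ -0.68304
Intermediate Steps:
(-48864 + 29909)/((q*25)*(-1*(-22)) + 11251) = (-48864 + 29909)/((30*25)*(-1*(-22)) + 11251) = -18955/(750*22 + 11251) = -18955/(16500 + 11251) = -18955/27751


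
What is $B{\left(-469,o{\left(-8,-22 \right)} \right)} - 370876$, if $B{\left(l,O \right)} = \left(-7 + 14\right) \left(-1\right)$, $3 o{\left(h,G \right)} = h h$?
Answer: $-370883$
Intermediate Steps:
$o{\left(h,G \right)} = \frac{h^{2}}{3}$ ($o{\left(h,G \right)} = \frac{h h}{3} = \frac{h^{2}}{3}$)
$B{\left(l,O \right)} = -7$ ($B{\left(l,O \right)} = 7 \left(-1\right) = -7$)
$B{\left(-469,o{\left(-8,-22 \right)} \right)} - 370876 = -7 - 370876 = -370883$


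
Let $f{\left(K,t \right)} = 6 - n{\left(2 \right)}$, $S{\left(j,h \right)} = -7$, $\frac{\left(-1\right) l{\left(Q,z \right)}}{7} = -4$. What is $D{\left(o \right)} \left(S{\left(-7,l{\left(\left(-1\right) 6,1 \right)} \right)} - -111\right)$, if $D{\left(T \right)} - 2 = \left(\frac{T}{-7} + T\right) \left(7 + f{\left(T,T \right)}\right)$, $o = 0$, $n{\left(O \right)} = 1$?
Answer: $208$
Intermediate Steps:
$l{\left(Q,z \right)} = 28$ ($l{\left(Q,z \right)} = \left(-7\right) \left(-4\right) = 28$)
$f{\left(K,t \right)} = 5$ ($f{\left(K,t \right)} = 6 - 1 = 5$)
$D{\left(T \right)} = 2 + \frac{72 T}{7}$ ($D{\left(T \right)} = 2 + \left(\frac{T}{-7} + T\right) \left(7 + 5\right) = 2 + \left(T \left(- \frac{1}{7}\right) + T\right) 12 = 2 + \left(- \frac{T}{7} + T\right) 12 = 2 + \frac{6 T}{7} \cdot 12 = 2 + \frac{72 T}{7}$)
$D{\left(o \right)} \left(S{\left(-7,l{\left(\left(-1\right) 6,1 \right)} \right)} - -111\right) = \left(2 + \frac{72}{7} \cdot 0\right) \left(-7 - -111\right) = \left(2 + 0\right) \left(-7 + 111\right) = 2 \cdot 104 = 208$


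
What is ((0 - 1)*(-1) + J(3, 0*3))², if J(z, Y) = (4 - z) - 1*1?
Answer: 1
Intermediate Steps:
J(z, Y) = 3 - z (J(z, Y) = (4 - z) - 1 = 3 - z)
((0 - 1)*(-1) + J(3, 0*3))² = ((0 - 1)*(-1) + (3 - 1*3))² = (-1*(-1) + (3 - 3))² = (1 + 0)² = 1² = 1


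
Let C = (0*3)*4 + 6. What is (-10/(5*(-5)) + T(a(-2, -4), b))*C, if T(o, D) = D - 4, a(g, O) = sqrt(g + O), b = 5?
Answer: 42/5 ≈ 8.4000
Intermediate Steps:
a(g, O) = sqrt(O + g)
C = 6 (C = 0*4 + 6 = 0 + 6 = 6)
T(o, D) = -4 + D
(-10/(5*(-5)) + T(a(-2, -4), b))*C = (-10/(5*(-5)) + (-4 + 5))*6 = (-10/(-25) + 1)*6 = (-10*(-1/25) + 1)*6 = (2/5 + 1)*6 = (7/5)*6 = 42/5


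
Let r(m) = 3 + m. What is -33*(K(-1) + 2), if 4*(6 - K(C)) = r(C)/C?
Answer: -561/2 ≈ -280.50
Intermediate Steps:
K(C) = 6 - (3 + C)/(4*C)
-33*(K(-1) + 2) = -33*((1/4)*(-3 + 23*(-1))/(-1) + 2) = -33*((1/4)*(-1)*(-3 - 23) + 2) = -33*((1/4)*(-1)*(-26) + 2) = -33*(13/2 + 2) = -33*17/2 = -561/2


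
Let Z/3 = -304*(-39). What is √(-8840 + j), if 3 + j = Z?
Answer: 5*√1069 ≈ 163.48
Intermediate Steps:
Z = 35568 (Z = 3*(-304*(-39)) = 3*11856 = 35568)
j = 35565 (j = -3 + 35568 = 35565)
√(-8840 + j) = √(-8840 + 35565) = √26725 = 5*√1069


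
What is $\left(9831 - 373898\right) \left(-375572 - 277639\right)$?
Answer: $237812569137$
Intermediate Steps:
$\left(9831 - 373898\right) \left(-375572 - 277639\right) = \left(-364067\right) \left(-653211\right) = 237812569137$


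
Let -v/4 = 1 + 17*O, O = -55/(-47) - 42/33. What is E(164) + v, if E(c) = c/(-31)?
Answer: -37172/16027 ≈ -2.3193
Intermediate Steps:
E(c) = -c/31 (E(c) = c*(-1/31) = -c/31)
O = -53/517 (O = -55*(-1/47) - 42*1/33 = 55/47 - 14/11 = -53/517 ≈ -0.10251)
v = 1536/517 (v = -4*(1 + 17*(-53/517)) = -4*(1 - 901/517) = -4*(-384/517) = 1536/517 ≈ 2.9710)
E(164) + v = -1/31*164 + 1536/517 = -164/31 + 1536/517 = -37172/16027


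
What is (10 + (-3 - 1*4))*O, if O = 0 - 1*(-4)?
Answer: 12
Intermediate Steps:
O = 4 (O = 0 + 4 = 4)
(10 + (-3 - 1*4))*O = (10 + (-3 - 1*4))*4 = (10 + (-3 - 4))*4 = (10 - 7)*4 = 3*4 = 12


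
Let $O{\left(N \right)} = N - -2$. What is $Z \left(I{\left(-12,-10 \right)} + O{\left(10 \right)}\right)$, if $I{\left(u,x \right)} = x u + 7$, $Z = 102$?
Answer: $14178$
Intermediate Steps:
$O{\left(N \right)} = 2 + N$ ($O{\left(N \right)} = N + 2 = 2 + N$)
$I{\left(u,x \right)} = 7 + u x$ ($I{\left(u,x \right)} = u x + 7 = 7 + u x$)
$Z \left(I{\left(-12,-10 \right)} + O{\left(10 \right)}\right) = 102 \left(\left(7 - -120\right) + \left(2 + 10\right)\right) = 102 \left(\left(7 + 120\right) + 12\right) = 102 \left(127 + 12\right) = 102 \cdot 139 = 14178$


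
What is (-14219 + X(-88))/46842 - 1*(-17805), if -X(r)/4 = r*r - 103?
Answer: 833977027/46842 ≈ 17804.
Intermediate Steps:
X(r) = 412 - 4*r² (X(r) = -4*(r*r - 103) = -4*(r² - 103) = -4*(-103 + r²) = 412 - 4*r²)
(-14219 + X(-88))/46842 - 1*(-17805) = (-14219 + (412 - 4*(-88)²))/46842 - 1*(-17805) = (-14219 + (412 - 4*7744))*(1/46842) + 17805 = (-14219 + (412 - 30976))*(1/46842) + 17805 = (-14219 - 30564)*(1/46842) + 17805 = -44783*1/46842 + 17805 = -44783/46842 + 17805 = 833977027/46842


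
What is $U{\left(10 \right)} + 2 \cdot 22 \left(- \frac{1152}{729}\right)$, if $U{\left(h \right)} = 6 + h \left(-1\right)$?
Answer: $- \frac{5956}{81} \approx -73.531$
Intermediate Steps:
$U{\left(h \right)} = 6 - h$
$U{\left(10 \right)} + 2 \cdot 22 \left(- \frac{1152}{729}\right) = \left(6 - 10\right) + 2 \cdot 22 \left(- \frac{1152}{729}\right) = \left(6 - 10\right) + 44 \left(\left(-1152\right) \frac{1}{729}\right) = -4 + 44 \left(- \frac{128}{81}\right) = -4 - \frac{5632}{81} = - \frac{5956}{81}$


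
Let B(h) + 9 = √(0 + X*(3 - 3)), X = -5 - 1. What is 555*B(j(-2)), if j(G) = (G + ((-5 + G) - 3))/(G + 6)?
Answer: -4995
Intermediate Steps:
X = -6
j(G) = (-8 + 2*G)/(6 + G) (j(G) = (G + (-8 + G))/(6 + G) = (-8 + 2*G)/(6 + G))
B(h) = -9 (B(h) = -9 + √(0 - 6*(3 - 3)) = -9 + √(0 - 6*0) = -9 + √(0 + 0) = -9 + √0 = -9 + 0 = -9)
555*B(j(-2)) = 555*(-9) = -4995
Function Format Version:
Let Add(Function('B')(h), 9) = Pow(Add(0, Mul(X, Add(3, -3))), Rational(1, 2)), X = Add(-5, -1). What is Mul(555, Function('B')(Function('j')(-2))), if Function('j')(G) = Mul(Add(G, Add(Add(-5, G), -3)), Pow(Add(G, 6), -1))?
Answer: -4995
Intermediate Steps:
X = -6
Function('j')(G) = Mul(Pow(Add(6, G), -1), Add(-8, Mul(2, G))) (Function('j')(G) = Mul(Add(G, Add(-8, G)), Pow(Add(6, G), -1)) = Mul(Add(-8, Mul(2, G)), Pow(Add(6, G), -1)) = Mul(Pow(Add(6, G), -1), Add(-8, Mul(2, G))))
Function('B')(h) = -9 (Function('B')(h) = Add(-9, Pow(Add(0, Mul(-6, Add(3, -3))), Rational(1, 2))) = Add(-9, Pow(Add(0, Mul(-6, 0)), Rational(1, 2))) = Add(-9, Pow(Add(0, 0), Rational(1, 2))) = Add(-9, Pow(0, Rational(1, 2))) = Add(-9, 0) = -9)
Mul(555, Function('B')(Function('j')(-2))) = Mul(555, -9) = -4995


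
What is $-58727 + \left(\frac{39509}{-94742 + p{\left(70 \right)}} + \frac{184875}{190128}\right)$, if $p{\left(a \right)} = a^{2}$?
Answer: $- \frac{9834656519927}{167465488} \approx -58726.0$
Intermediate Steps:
$-58727 + \left(\frac{39509}{-94742 + p{\left(70 \right)}} + \frac{184875}{190128}\right) = -58727 + \left(\frac{39509}{-94742 + 70^{2}} + \frac{184875}{190128}\right) = -58727 + \left(\frac{39509}{-94742 + 4900} + 184875 \cdot \frac{1}{190128}\right) = -58727 + \left(\frac{39509}{-89842} + \frac{3625}{3728}\right) = -58727 + \left(39509 \left(- \frac{1}{89842}\right) + \frac{3625}{3728}\right) = -58727 + \left(- \frac{39509}{89842} + \frac{3625}{3728}\right) = -58727 + \frac{89193849}{167465488} = - \frac{9834656519927}{167465488}$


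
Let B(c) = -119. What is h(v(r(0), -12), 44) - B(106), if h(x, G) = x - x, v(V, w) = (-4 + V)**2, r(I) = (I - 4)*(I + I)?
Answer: 119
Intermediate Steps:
r(I) = 2*I*(-4 + I) (r(I) = (-4 + I)*(2*I) = 2*I*(-4 + I))
h(x, G) = 0
h(v(r(0), -12), 44) - B(106) = 0 - 1*(-119) = 0 + 119 = 119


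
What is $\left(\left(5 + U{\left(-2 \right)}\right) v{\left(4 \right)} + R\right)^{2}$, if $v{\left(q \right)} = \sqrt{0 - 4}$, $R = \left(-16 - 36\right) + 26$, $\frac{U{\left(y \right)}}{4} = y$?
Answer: $640 + 312 i \approx 640.0 + 312.0 i$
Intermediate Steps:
$U{\left(y \right)} = 4 y$
$R = -26$ ($R = -52 + 26 = -26$)
$v{\left(q \right)} = 2 i$ ($v{\left(q \right)} = \sqrt{-4} = 2 i$)
$\left(\left(5 + U{\left(-2 \right)}\right) v{\left(4 \right)} + R\right)^{2} = \left(\left(5 + 4 \left(-2\right)\right) 2 i - 26\right)^{2} = \left(\left(5 - 8\right) 2 i - 26\right)^{2} = \left(- 3 \cdot 2 i - 26\right)^{2} = \left(- 6 i - 26\right)^{2} = \left(-26 - 6 i\right)^{2}$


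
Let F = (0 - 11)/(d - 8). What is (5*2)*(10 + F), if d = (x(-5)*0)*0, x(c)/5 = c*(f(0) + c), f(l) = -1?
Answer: 455/4 ≈ 113.75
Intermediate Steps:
x(c) = 5*c*(-1 + c) (x(c) = 5*(c*(-1 + c)) = 5*c*(-1 + c))
d = 0 (d = ((5*(-5)*(-1 - 5))*0)*0 = ((5*(-5)*(-6))*0)*0 = (150*0)*0 = 0*0 = 0)
F = 11/8 (F = (0 - 11)/(0 - 8) = -11/(-8) = -11*(-⅛) = 11/8 ≈ 1.3750)
(5*2)*(10 + F) = (5*2)*(10 + 11/8) = 10*(91/8) = 455/4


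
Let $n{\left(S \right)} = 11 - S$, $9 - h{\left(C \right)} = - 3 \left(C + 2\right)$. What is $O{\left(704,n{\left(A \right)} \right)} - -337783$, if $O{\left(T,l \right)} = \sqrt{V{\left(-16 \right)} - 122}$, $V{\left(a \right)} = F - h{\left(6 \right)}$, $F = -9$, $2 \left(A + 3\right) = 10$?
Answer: $337783 + 2 i \sqrt{41} \approx 3.3778 \cdot 10^{5} + 12.806 i$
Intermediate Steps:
$A = 2$ ($A = -3 + \frac{1}{2} \cdot 10 = -3 + 5 = 2$)
$h{\left(C \right)} = 15 + 3 C$ ($h{\left(C \right)} = 9 - - 3 \left(C + 2\right) = 9 - - 3 \left(2 + C\right) = 9 - \left(-6 - 3 C\right) = 9 + \left(6 + 3 C\right) = 15 + 3 C$)
$V{\left(a \right)} = -42$ ($V{\left(a \right)} = -9 - \left(15 + 3 \cdot 6\right) = -9 - \left(15 + 18\right) = -9 - 33 = -42$)
$O{\left(T,l \right)} = 2 i \sqrt{41}$ ($O{\left(T,l \right)} = \sqrt{-42 - 122} = \sqrt{-164} = 2 i \sqrt{41}$)
$O{\left(704,n{\left(A \right)} \right)} - -337783 = 2 i \sqrt{41} - -337783 = 2 i \sqrt{41} + 337783 = 337783 + 2 i \sqrt{41}$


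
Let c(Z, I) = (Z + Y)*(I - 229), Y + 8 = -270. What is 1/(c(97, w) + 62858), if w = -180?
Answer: 1/136887 ≈ 7.3053e-6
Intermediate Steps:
Y = -278 (Y = -8 - 270 = -278)
c(Z, I) = (-278 + Z)*(-229 + I) (c(Z, I) = (Z - 278)*(I - 229) = (-278 + Z)*(-229 + I))
1/(c(97, w) + 62858) = 1/((63662 - 278*(-180) - 229*97 - 180*97) + 62858) = 1/((63662 + 50040 - 22213 - 17460) + 62858) = 1/(74029 + 62858) = 1/136887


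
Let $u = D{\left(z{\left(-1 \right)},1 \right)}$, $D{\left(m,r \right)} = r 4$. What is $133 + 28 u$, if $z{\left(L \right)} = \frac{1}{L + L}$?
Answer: $245$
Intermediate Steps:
$z{\left(L \right)} = \frac{1}{2 L}$
$D{\left(m,r \right)} = 4 r$
$u = 4$ ($u = 4 \cdot 1 = 4$)
$133 + 28 u = 133 + 28 \cdot 4 = 133 + 112 = 245$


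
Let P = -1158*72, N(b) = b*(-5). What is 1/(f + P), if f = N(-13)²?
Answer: -1/79151 ≈ -1.2634e-5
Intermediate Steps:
N(b) = -5*b
P = -83376
f = 4225 (f = (-5*(-13))² = 65² = 4225)
1/(f + P) = 1/(4225 - 83376) = 1/(-79151) = -1/79151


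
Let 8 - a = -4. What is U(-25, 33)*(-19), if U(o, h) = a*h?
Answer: -7524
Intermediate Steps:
a = 12 (a = 8 - 1*(-4) = 8 + 4 = 12)
U(o, h) = 12*h
U(-25, 33)*(-19) = (12*33)*(-19) = 396*(-19) = -7524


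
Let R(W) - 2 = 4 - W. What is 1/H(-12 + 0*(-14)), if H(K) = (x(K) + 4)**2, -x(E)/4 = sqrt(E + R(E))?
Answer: 1/(16*(1 - sqrt(6))**2) ≈ 0.029747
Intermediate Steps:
R(W) = 6 - W (R(W) = 2 + (4 - W) = 6 - W)
x(E) = -4*sqrt(6) (x(E) = -4*sqrt(E + (6 - E)) = -4*sqrt(6))
H(K) = (4 - 4*sqrt(6))**2 (H(K) = (-4*sqrt(6) + 4)**2 = (4 - 4*sqrt(6))**2)
1/H(-12 + 0*(-14)) = 1/(112 - 32*sqrt(6))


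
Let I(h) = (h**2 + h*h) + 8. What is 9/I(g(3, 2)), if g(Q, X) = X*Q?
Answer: 9/80 ≈ 0.11250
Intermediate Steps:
g(Q, X) = Q*X
I(h) = 8 + 2*h**2 (I(h) = (h**2 + h**2) + 8 = 2*h**2 + 8 = 8 + 2*h**2)
9/I(g(3, 2)) = 9/(8 + 2*(3*2)**2) = 9/(8 + 2*6**2) = 9/(8 + 2*36) = 9/(8 + 72) = 9/80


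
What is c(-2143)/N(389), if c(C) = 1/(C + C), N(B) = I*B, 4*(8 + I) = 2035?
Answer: -2/1669754881 ≈ -1.1978e-9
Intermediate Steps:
I = 2003/4 (I = -8 + (1/4)*2035 = -8 + 2035/4 = 2003/4 ≈ 500.75)
N(B) = 2003*B/4
c(C) = 1/(2*C)
c(-2143)/N(389) = ((1/2)/(-2143))/(((2003/4)*389)) = ((1/2)*(-1/2143))/(779167/4) = -1/4286*4/779167 = -2/1669754881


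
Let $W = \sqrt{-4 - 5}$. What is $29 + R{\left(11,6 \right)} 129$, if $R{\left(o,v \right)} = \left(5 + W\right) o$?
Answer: $7124 + 4257 i \approx 7124.0 + 4257.0 i$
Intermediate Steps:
$W = 3 i$ ($W = \sqrt{-9} = 3 i \approx 3.0 i$)
$R{\left(o,v \right)} = o \left(5 + 3 i\right)$ ($R{\left(o,v \right)} = \left(5 + 3 i\right) o = o \left(5 + 3 i\right)$)
$29 + R{\left(11,6 \right)} 129 = 29 + 11 \left(5 + 3 i\right) 129 = 29 + \left(55 + 33 i\right) 129 = 29 + \left(7095 + 4257 i\right) = 7124 + 4257 i$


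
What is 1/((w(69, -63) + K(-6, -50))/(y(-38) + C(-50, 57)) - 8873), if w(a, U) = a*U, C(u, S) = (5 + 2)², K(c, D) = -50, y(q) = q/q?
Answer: -50/448047 ≈ -0.00011160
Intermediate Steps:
y(q) = 1
C(u, S) = 49 (C(u, S) = 7² = 49)
w(a, U) = U*a
1/((w(69, -63) + K(-6, -50))/(y(-38) + C(-50, 57)) - 8873) = 1/((-63*69 - 50)/(1 + 49) - 8873) = 1/((-4347 - 50)/50 - 8873) = 1/(-4397*1/50 - 8873) = 1/(-4397/50 - 8873) = 1/(-448047/50) = -50/448047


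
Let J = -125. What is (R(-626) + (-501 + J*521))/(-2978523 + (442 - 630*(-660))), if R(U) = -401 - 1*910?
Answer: 66937/2562281 ≈ 0.026124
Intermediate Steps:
R(U) = -1311 (R(U) = -401 - 910 = -1311)
(R(-626) + (-501 + J*521))/(-2978523 + (442 - 630*(-660))) = (-1311 + (-501 - 125*521))/(-2978523 + (442 - 630*(-660))) = (-1311 + (-501 - 65125))/(-2978523 + (442 + 415800)) = (-1311 - 65626)/(-2978523 + 416242) = -66937/(-2562281) = -66937*(-1/2562281) = 66937/2562281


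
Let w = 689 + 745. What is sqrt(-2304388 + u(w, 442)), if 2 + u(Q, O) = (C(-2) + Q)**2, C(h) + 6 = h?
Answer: I*sqrt(270914) ≈ 520.49*I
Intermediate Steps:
w = 1434
C(h) = -6 + h
u(Q, O) = -2 + (-8 + Q)**2 (u(Q, O) = -2 + ((-6 - 2) + Q)**2 = -2 + (-8 + Q)**2)
sqrt(-2304388 + u(w, 442)) = sqrt(-2304388 + (-2 + (-8 + 1434)**2)) = sqrt(-2304388 + (-2 + 1426**2)) = sqrt(-2304388 + (-2 + 2033476)) = sqrt(-2304388 + 2033474) = sqrt(-270914) = I*sqrt(270914)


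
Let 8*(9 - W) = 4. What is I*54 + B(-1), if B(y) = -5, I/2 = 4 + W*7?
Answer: 6853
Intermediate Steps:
W = 17/2 (W = 9 - 1/8*4 = 9 - 1/2 = 17/2 ≈ 8.5000)
I = 127 (I = 2*(4 + (17/2)*7) = 2*(4 + 119/2) = 2*(127/2) = 127)
I*54 + B(-1) = 127*54 - 5 = 6858 - 5 = 6853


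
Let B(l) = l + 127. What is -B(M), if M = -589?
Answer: 462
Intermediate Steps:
B(l) = 127 + l
-B(M) = -(127 - 589) = -1*(-462) = 462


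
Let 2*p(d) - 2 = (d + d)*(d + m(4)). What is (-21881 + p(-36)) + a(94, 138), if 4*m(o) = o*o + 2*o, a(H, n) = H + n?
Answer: -20568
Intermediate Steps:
m(o) = o/2 + o²/4 (m(o) = (o*o + 2*o)/4 = (o² + 2*o)/4 = o/2 + o²/4)
p(d) = 1 + d*(6 + d) (p(d) = 1 + ((d + d)*(d + (¼)*4*(2 + 4)))/2 = 1 + ((2*d)*(d + (¼)*4*6))/2 = 1 + ((2*d)*(d + 6))/2 = 1 + ((2*d)*(6 + d))/2 = 1 + (2*d*(6 + d))/2 = 1 + d*(6 + d))
(-21881 + p(-36)) + a(94, 138) = (-21881 + (1 + (-36)² + 6*(-36))) + (94 + 138) = (-21881 + (1 + 1296 - 216)) + 232 = (-21881 + 1081) + 232 = -20800 + 232 = -20568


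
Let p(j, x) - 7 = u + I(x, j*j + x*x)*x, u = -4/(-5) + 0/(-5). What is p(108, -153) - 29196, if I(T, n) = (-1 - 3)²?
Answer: -158181/5 ≈ -31636.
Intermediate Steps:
I(T, n) = 16 (I(T, n) = (-4)² = 16)
u = ⅘ (u = -4*(-⅕) + 0*(-⅕) = ⅘ + 0 = ⅘ ≈ 0.80000)
p(j, x) = 39/5 + 16*x (p(j, x) = 7 + (⅘ + 16*x) = 39/5 + 16*x)
p(108, -153) - 29196 = (39/5 + 16*(-153)) - 29196 = (39/5 - 2448) - 29196 = -12201/5 - 29196 = -158181/5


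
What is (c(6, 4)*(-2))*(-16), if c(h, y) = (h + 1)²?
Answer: 1568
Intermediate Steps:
c(h, y) = (1 + h)²
(c(6, 4)*(-2))*(-16) = ((1 + 6)²*(-2))*(-16) = (7²*(-2))*(-16) = (49*(-2))*(-16) = -98*(-16) = 1568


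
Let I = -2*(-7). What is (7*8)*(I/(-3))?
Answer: -784/3 ≈ -261.33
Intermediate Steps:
I = 14
(7*8)*(I/(-3)) = (7*8)*(14/(-3)) = 56*(14*(-⅓)) = 56*(-14/3) = -784/3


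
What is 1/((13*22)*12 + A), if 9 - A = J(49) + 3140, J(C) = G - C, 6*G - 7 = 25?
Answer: 3/1034 ≈ 0.0029014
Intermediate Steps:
G = 16/3 (G = 7/6 + (1/6)*25 = 7/6 + 25/6 = 16/3 ≈ 5.3333)
J(C) = 16/3 - C
A = -9262/3 (A = 9 - ((16/3 - 1*49) + 3140) = 9 - ((16/3 - 49) + 3140) = 9 - (-131/3 + 3140) = 9 - 1*9289/3 = 9 - 9289/3 = -9262/3 ≈ -3087.3)
1/((13*22)*12 + A) = 1/((13*22)*12 - 9262/3) = 1/(286*12 - 9262/3) = 1/(3432 - 9262/3) = 1/(1034/3) = 3/1034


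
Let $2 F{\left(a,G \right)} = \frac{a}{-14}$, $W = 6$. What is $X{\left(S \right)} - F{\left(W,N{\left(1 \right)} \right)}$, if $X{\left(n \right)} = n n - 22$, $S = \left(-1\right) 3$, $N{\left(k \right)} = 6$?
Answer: $- \frac{179}{14} \approx -12.786$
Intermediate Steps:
$S = -3$
$X{\left(n \right)} = -22 + n^{2}$ ($X{\left(n \right)} = n^{2} - 22 = -22 + n^{2}$)
$F{\left(a,G \right)} = - \frac{a}{28}$ ($F{\left(a,G \right)} = \frac{a \frac{1}{-14}}{2} = \frac{a \left(- \frac{1}{14}\right)}{2} = \frac{\left(- \frac{1}{14}\right) a}{2} = - \frac{a}{28}$)
$X{\left(S \right)} - F{\left(W,N{\left(1 \right)} \right)} = \left(-22 + \left(-3\right)^{2}\right) - \left(- \frac{1}{28}\right) 6 = \left(-22 + 9\right) - - \frac{3}{14} = -13 + \frac{3}{14} = - \frac{179}{14}$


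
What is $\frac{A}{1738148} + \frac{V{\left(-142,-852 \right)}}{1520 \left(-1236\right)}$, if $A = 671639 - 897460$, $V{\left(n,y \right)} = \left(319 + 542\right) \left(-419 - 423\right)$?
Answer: $\frac{34826534219}{136062225440} \approx 0.25596$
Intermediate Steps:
$V{\left(n,y \right)} = -724962$ ($V{\left(n,y \right)} = 861 \left(-842\right) = -724962$)
$A = -225821$
$\frac{A}{1738148} + \frac{V{\left(-142,-852 \right)}}{1520 \left(-1236\right)} = - \frac{225821}{1738148} - \frac{724962}{1520 \left(-1236\right)} = \left(-225821\right) \frac{1}{1738148} - \frac{724962}{-1878720} = - \frac{225821}{1738148} - - \frac{120827}{313120} = - \frac{225821}{1738148} + \frac{120827}{313120} = \frac{34826534219}{136062225440}$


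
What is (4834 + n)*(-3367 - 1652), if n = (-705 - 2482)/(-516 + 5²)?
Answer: -11928561939/491 ≈ -2.4294e+7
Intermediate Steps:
n = 3187/491 (n = -3187/(-516 + 25) = -3187/(-491) = -3187*(-1/491) = 3187/491 ≈ 6.4908)
(4834 + n)*(-3367 - 1652) = (4834 + 3187/491)*(-3367 - 1652) = (2376681/491)*(-5019) = -11928561939/491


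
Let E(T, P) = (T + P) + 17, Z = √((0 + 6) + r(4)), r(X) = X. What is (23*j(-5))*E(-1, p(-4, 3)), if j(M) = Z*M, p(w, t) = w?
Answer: -1380*√10 ≈ -4363.9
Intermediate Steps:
Z = √10 (Z = √((0 + 6) + 4) = √(6 + 4) = √10 ≈ 3.1623)
E(T, P) = 17 + P + T (E(T, P) = (P + T) + 17 = 17 + P + T)
j(M) = M*√10 (j(M) = √10*M = M*√10)
(23*j(-5))*E(-1, p(-4, 3)) = (23*(-5*√10))*(17 - 4 - 1) = -115*√10*12 = -1380*√10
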